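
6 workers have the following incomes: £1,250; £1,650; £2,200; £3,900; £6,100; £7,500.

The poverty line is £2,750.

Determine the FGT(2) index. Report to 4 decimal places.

0.0829

Poor units: £1,250, £1,650, £2,200 (q = 3 of N = 6).
Shortfall ratios: (2750−1250)/2750 = 0.5455; (2750−1650)/2750 = 0.4000; (2750−2200)/2750 = 0.2000.
Squared: 0.2975; 0.1600; 0.0400.
Sum = 0.497521; P₂ = 0.497521 / 6 = 0.0829.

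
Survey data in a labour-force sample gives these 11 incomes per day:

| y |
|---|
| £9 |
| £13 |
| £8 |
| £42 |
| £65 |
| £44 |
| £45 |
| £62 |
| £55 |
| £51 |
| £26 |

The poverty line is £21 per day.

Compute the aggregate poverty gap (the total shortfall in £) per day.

Below the line: £8, £9, £13 (q = 3 of N = 11).
Individual gaps: 21−8 = 13; 21−9 = 12; 21−13 = 8.
Aggregate gap = £33.

£33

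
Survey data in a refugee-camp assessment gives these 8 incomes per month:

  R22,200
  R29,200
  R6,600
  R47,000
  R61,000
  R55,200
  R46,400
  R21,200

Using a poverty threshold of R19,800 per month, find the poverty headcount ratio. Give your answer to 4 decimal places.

0.1250

1 of the 8 individuals have income below R19,800.
H = 1/8 = 0.1250.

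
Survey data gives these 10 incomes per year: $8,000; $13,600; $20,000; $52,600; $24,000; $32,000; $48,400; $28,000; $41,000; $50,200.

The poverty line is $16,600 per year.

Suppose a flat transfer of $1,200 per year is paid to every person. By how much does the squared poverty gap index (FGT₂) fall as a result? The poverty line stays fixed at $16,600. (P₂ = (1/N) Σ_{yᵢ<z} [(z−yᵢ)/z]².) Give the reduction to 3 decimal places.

0.009

Before: below the line — $8,000, $13,600; squared poverty gap index (FGT₂) = 0.03011.
After the $1,200 transfer: below the line — $9,200, $14,800; squared poverty gap index (FGT₂) = 0.02105.
Reduction = 0.03011 − 0.02105 = 0.009.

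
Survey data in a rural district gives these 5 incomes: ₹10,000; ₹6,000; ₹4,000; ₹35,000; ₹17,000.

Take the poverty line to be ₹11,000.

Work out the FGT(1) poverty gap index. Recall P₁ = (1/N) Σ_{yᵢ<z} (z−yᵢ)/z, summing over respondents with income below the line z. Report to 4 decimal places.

0.2364

Incomes under z: ₹4,000, ₹6,000, ₹10,000 (q = 3 of N = 5).
Relative gaps: (11000−4000)/11000 = 0.6364; (11000−6000)/11000 = 0.4545; (11000−10000)/11000 = 0.0909.
Σ = 1.181818. Dividing by the full population N = 5 gives P₁ = 0.2364.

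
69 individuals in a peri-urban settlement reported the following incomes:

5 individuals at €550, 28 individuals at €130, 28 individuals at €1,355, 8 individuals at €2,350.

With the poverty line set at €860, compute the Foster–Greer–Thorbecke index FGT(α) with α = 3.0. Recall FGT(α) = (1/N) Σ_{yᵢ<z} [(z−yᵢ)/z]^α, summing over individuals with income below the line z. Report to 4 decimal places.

0.2516

Poor units: 28×€130, 5×€550 (q = 33 of N = 69).
Normalized shortfalls: (860−130)/860 = 0.8488 (×28); (860−550)/860 = 0.3605 (×5).
Raised to α = 3.0: 0.61161 (×28); 0.04684 (×5).
Sum = 17.359212; FGT(3.0) = 17.359212 / 69 = 0.2516.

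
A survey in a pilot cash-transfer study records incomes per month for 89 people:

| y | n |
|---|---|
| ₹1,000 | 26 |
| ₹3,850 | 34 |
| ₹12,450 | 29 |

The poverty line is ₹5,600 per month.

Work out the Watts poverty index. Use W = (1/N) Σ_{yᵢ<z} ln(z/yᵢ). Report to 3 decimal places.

Below the line: 26×₹1,000, 34×₹3,850 (q = 60 of N = 89).
ln(z/y) terms: ln(5600/1000) = 1.7228 (×26); ln(5600/3850) = 0.3747 (×34).
W = 57.531509 / 89 = 0.646.

0.646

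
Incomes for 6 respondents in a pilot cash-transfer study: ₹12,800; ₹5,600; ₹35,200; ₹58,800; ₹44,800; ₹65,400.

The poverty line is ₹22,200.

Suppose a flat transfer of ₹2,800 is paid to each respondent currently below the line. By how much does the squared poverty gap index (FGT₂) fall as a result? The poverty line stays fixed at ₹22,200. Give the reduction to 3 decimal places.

Before: below the line — ₹5,600, ₹12,800; squared poverty gap index (FGT₂) = 0.12307.
After the ₹2,800 transfer: below the line — ₹8,400, ₹15,600; squared poverty gap index (FGT₂) = 0.07913.
Reduction = 0.12307 − 0.07913 = 0.044.

0.044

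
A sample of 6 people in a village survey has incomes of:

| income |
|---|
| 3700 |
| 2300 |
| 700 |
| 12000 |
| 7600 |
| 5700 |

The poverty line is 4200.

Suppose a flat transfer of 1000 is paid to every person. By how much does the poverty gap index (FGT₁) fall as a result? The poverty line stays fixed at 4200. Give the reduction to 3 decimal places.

0.099

Before: below the line — 700, 2300, 3700; poverty gap index (FGT₁) = 0.23413.
After the 1000 transfer: below the line — 1700, 3300; poverty gap index (FGT₁) = 0.13492.
Reduction = 0.23413 − 0.13492 = 0.099.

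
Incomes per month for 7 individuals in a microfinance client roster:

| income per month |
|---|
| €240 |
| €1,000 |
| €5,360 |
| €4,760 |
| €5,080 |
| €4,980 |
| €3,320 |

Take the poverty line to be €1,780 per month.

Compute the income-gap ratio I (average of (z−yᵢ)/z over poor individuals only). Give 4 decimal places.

0.6517

Below the line: €240, €1,000 (q = 2 of N = 7).
Shortfall ratios (z−y)/z: 0.8652, 0.4382; sum = 1.303371.
The income-gap ratio divides by q (the poor only): 1.303371 / 2 = 0.6517.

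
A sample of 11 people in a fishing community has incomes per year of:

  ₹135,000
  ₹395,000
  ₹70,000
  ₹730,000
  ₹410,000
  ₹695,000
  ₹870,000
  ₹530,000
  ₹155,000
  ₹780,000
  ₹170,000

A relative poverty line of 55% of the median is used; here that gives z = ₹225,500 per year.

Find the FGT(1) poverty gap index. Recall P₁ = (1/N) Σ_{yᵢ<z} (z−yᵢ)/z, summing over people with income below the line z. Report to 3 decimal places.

Below the line: ₹70,000, ₹135,000, ₹155,000, ₹170,000 (q = 4 of N = 11).
Normalized shortfalls: (225500−70000)/225500 = 0.6896; (225500−135000)/225500 = 0.4013; (225500−155000)/225500 = 0.3126; (225500−170000)/225500 = 0.2461.
Σ = 1.649667. Dividing by the full population N = 11 gives P₁ = 0.150.

0.150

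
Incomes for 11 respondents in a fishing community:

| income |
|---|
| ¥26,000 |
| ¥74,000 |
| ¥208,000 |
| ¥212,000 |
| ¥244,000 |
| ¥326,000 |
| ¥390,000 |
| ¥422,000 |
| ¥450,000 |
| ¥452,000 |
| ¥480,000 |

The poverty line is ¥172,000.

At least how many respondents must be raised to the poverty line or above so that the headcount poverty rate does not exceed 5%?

2

2 of the 11 respondents are poor, so H = 2/11 = 0.182.
A headcount ratio of at most 5% allows at most ⌊0.05 × 11⌋ = 0 poor respondents.
So at least 2 − 0 = 2 must be lifted.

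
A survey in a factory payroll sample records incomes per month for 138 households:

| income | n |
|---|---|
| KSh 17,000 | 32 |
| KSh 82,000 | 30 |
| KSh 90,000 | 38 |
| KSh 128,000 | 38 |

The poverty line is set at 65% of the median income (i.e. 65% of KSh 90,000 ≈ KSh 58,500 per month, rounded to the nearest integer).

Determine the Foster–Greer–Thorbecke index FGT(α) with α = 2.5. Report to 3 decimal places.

Poor units: 32×KSh 17,000 (q = 32 of N = 138).
Shortfall ratios: (58500−17000)/58500 = 0.7094 (×32).
Raised to α = 2.5: 0.42387 (×32).
Sum = 13.563774; FGT(2.5) = 13.563774 / 138 = 0.098.

0.098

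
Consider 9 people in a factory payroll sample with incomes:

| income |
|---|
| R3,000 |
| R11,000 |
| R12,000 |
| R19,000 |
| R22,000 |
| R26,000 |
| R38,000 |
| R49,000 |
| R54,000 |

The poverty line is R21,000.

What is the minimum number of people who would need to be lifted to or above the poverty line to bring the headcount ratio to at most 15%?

4 of the 9 people are poor, so H = 4/9 = 0.444.
A headcount ratio of at most 15% allows at most ⌊0.15 × 9⌋ = 1 poor people.
So at least 4 − 1 = 3 must be lifted.

3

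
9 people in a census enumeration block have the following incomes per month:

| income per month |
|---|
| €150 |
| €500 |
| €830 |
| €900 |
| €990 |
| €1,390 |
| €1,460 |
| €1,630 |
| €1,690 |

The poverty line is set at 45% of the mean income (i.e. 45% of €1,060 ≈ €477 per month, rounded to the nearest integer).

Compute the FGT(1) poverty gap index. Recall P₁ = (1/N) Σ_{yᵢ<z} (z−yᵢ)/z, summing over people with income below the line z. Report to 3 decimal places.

Incomes under z: €150 (q = 1 of N = 9).
Gap ratios (z−y)/z: (477−150)/477 = 0.6855.
Σ = 0.685535. Dividing by the full population N = 9 gives P₁ = 0.076.

0.076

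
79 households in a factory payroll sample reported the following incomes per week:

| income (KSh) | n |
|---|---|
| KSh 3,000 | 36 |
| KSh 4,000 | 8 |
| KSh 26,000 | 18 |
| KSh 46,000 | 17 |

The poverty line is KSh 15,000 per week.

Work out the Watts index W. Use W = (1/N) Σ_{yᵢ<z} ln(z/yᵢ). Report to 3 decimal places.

0.867

Below the line: 36×KSh 3,000, 8×KSh 4,000 (q = 44 of N = 79).
Log shortfalls: ln(15000/3000) = 1.6094 (×36); ln(15000/4000) = 1.3218 (×8).
W = 68.513812 / 79 = 0.867.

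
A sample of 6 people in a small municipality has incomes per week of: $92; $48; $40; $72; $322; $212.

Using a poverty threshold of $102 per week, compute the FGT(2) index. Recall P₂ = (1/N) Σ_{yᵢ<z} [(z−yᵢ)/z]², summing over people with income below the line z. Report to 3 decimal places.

Poor units: $40, $48, $72, $92 (q = 4 of N = 6).
Gap ratios (z−y)/z: (102−40)/102 = 0.6078; (102−48)/102 = 0.5294; (102−72)/102 = 0.2941; (102−92)/102 = 0.0980.
Squared: 0.3695; 0.2803; 0.0865; 0.0096.
Sum = 0.745867; P₂ = 0.745867 / 6 = 0.124.

0.124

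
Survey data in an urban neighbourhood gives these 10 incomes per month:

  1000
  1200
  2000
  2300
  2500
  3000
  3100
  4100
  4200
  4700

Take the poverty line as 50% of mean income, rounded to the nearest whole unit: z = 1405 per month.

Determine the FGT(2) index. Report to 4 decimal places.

Below z: 1000, 1200 (q = 2 of N = 10).
Gap ratios (z−y)/z: (1405−1000)/1405 = 0.2883; (1405−1200)/1405 = 0.1459.
Squared: 0.0831; 0.0213.
Sum = 0.104381; P₂ = 0.104381 / 10 = 0.0104.

0.0104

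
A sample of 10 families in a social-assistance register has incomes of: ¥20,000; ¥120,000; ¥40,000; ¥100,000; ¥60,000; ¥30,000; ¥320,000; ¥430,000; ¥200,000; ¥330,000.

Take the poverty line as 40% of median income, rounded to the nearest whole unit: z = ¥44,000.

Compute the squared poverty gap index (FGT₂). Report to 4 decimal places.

0.0407

Poor units: ¥20,000, ¥30,000, ¥40,000 (q = 3 of N = 10).
Gap ratios (z−y)/z: (44000−20000)/44000 = 0.5455; (44000−30000)/44000 = 0.3182; (44000−40000)/44000 = 0.0909.
Squared: 0.2975; 0.1012; 0.0083.
Sum = 0.407025; P₂ = 0.407025 / 10 = 0.0407.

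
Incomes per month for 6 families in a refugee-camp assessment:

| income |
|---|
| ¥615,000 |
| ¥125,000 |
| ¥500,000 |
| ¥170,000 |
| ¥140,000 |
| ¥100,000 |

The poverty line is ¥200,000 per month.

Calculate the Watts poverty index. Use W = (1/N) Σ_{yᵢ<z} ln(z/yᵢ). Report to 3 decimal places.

0.280

Incomes under z: ¥100,000, ¥125,000, ¥140,000, ¥170,000 (q = 4 of N = 6).
ln(z/y) terms: ln(200000/100000) = 0.6931; ln(200000/125000) = 0.4700; ln(200000/140000) = 0.3567; ln(200000/170000) = 0.1625.
W = 1.682345 / 6 = 0.280.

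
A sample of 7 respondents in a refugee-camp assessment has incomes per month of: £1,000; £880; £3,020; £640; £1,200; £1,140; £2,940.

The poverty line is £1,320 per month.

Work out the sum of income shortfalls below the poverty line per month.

Below z: £640, £880, £1,000, £1,140, £1,200 (q = 5 of N = 7).
Individual gaps: 1320−640 = 680; 1320−880 = 440; 1320−1000 = 320; 1320−1140 = 180; 1320−1200 = 120.
Aggregate gap = £1,740.

£1,740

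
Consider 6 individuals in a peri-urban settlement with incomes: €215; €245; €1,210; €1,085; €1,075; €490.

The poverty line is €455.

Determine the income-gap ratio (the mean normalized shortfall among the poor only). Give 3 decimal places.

0.495

Below z: €215, €245 (q = 2 of N = 6).
Shortfall ratios (z−y)/z: 0.5275, 0.4615; sum = 0.989011.
I averages over the q = 2 poor units only: 0.989011 / 2 = 0.495.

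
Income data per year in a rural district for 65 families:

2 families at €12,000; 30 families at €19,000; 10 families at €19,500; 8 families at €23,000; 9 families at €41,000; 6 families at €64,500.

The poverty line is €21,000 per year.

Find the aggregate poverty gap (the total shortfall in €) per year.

€93,000

Below z: 2×€12,000, 30×€19,000, 10×€19,500 (q = 42 of N = 65).
Individual gaps: 2×(21000−12000) = 18000; 30×(21000−19000) = 60000; 10×(21000−19500) = 15000.
Aggregate gap = €93,000.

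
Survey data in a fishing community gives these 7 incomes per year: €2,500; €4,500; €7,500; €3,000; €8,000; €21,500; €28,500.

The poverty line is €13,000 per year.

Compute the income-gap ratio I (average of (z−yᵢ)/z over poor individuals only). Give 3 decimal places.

0.608

Poor units: €2,500, €3,000, €4,500, €7,500, €8,000 (q = 5 of N = 7).
Relative gaps: 0.8077, 0.7692, 0.6538, 0.4231, 0.3846; sum = 3.038462.
The income-gap ratio divides by q (the poor only): 3.038462 / 5 = 0.608.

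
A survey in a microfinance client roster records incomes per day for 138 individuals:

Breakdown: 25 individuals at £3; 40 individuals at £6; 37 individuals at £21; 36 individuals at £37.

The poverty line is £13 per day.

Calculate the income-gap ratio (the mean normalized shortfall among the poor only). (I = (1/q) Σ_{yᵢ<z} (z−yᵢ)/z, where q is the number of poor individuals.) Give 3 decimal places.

0.627

Poor units: 25×£3, 40×£6 (q = 65 of N = 138).
Relative gaps: 0.7692 (×25), 0.5385 (×40); sum = 40.769231.
I averages over the q = 65 poor units only: 40.769231 / 65 = 0.627.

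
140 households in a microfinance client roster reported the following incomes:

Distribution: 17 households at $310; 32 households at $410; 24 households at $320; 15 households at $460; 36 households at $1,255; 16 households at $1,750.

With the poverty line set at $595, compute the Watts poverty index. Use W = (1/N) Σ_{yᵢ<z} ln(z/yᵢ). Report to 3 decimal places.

0.298

Below z: 17×$310, 24×$320, 32×$410, 15×$460 (q = 88 of N = 140).
Log gaps: ln(595/310) = 0.6520 (×17); ln(595/320) = 0.6202 (×24); ln(595/410) = 0.3724 (×32); ln(595/460) = 0.2573 (×15).
W = 41.746544 / 140 = 0.298.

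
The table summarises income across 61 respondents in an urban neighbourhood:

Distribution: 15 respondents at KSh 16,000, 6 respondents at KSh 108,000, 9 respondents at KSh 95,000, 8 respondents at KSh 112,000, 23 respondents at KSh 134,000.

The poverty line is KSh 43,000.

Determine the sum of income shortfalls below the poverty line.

KSh 405,000

Poor units: 15×KSh 16,000 (q = 15 of N = 61).
Individual gaps: 15×(43000−16000) = 405000.
Aggregate gap = KSh 405,000.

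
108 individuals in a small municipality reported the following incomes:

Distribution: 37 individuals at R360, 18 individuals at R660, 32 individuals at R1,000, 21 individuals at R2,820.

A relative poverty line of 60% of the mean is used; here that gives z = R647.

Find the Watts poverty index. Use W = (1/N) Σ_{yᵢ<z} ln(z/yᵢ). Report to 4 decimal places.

0.2008

Poor units: 37×R360 (q = 37 of N = 108).
ln(z/y) terms: ln(647/360) = 0.5862 (×37).
W = 21.690964 / 108 = 0.2008.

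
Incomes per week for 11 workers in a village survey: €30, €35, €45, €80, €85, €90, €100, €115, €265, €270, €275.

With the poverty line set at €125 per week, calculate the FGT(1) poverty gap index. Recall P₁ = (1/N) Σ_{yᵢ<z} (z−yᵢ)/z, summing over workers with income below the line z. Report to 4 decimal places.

0.3055

Poor units: €30, €35, €45, €80, €85, €90, €100, €115 (q = 8 of N = 11).
Relative gaps: (125−30)/125 = 0.7600; (125−35)/125 = 0.7200; (125−45)/125 = 0.6400; (125−80)/125 = 0.3600; (125−85)/125 = 0.3200; (125−90)/125 = 0.2800; (125−100)/125 = 0.2000; (125−115)/125 = 0.0800.
Sum of shortfalls = 3.360000; P₁ averages over all N: 3.360000 / 11 = 0.3055.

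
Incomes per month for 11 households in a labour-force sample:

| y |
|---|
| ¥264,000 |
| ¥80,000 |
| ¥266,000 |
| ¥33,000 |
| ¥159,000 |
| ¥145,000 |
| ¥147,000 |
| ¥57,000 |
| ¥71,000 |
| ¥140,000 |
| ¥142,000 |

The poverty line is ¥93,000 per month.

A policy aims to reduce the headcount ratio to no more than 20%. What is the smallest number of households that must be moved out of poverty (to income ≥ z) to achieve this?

4 of the 11 households are poor, so H = 4/11 = 0.364.
A headcount ratio of at most 20% allows at most ⌊0.20 × 11⌋ = 2 poor households.
So at least 4 − 2 = 2 must be lifted.

2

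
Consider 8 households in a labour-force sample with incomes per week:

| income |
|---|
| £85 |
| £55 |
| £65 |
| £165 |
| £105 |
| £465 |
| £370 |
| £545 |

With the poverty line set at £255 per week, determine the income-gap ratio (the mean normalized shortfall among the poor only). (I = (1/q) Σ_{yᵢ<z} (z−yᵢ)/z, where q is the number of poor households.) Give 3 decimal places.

0.627

Below the line: £55, £65, £85, £105, £165 (q = 5 of N = 8).
Relative gaps: 0.7843, 0.7451, 0.6667, 0.5882, 0.3529; sum = 3.137255.
The income-gap ratio divides by q (the poor only): 3.137255 / 5 = 0.627.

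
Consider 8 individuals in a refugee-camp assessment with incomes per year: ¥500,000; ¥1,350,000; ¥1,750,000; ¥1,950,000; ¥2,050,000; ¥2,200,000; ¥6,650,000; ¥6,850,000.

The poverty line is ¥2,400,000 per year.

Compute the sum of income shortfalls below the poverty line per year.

¥4,600,000

Poor units: ¥500,000, ¥1,350,000, ¥1,750,000, ¥1,950,000, ¥2,050,000, ¥2,200,000 (q = 6 of N = 8).
Individual gaps: 2400000−500000 = 1900000; 2400000−1350000 = 1050000; 2400000−1750000 = 650000; 2400000−1950000 = 450000; 2400000−2050000 = 350000; 2400000−2200000 = 200000.
Aggregate gap = ¥4,600,000.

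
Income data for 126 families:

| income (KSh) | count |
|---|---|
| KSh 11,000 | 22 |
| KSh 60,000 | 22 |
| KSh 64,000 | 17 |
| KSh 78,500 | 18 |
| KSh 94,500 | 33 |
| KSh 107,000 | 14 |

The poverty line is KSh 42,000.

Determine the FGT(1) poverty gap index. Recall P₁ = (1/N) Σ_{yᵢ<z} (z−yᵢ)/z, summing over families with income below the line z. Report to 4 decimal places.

Below z: 22×KSh 11,000 (q = 22 of N = 126).
Relative gaps: (42000−11000)/42000 = 0.7381 (×22).
Sum of shortfalls = 16.238095; P₁ averages over all N: 16.238095 / 126 = 0.1289.

0.1289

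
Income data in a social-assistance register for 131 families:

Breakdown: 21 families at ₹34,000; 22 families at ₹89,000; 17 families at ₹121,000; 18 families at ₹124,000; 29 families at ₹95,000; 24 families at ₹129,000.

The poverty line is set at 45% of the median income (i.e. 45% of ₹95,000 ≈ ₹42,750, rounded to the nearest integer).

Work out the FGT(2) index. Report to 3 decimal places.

0.007

Poor units: 21×₹34,000 (q = 21 of N = 131).
Shortfall ratios: (42750−34000)/42750 = 0.2047 (×21).
Squared: 0.0419 (×21).
Sum = 0.879758; P₂ = 0.879758 / 131 = 0.007.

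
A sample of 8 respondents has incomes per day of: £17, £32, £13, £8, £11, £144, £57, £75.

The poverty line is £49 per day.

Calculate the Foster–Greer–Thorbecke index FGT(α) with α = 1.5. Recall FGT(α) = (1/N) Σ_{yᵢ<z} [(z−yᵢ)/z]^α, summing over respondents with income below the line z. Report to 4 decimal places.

Poor units: £8, £11, £13, £17, £32 (q = 5 of N = 8).
Relative gaps: (49−8)/49 = 0.8367; (49−11)/49 = 0.7755; (49−13)/49 = 0.7347; (49−17)/49 = 0.6531; (49−32)/49 = 0.3469.
Raised to α = 1.5: 0.76539; 0.68294; 0.62974; 0.52775; 0.20435.
Sum = 2.810169; FGT(1.5) = 2.810169 / 8 = 0.3513.

0.3513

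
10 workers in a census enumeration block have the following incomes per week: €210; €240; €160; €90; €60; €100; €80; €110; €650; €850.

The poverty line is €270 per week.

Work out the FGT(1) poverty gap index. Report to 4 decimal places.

0.4111

Incomes under z: €60, €80, €90, €100, €110, €160, €210, €240 (q = 8 of N = 10).
Relative gaps: (270−60)/270 = 0.7778; (270−80)/270 = 0.7037; (270−90)/270 = 0.6667; (270−100)/270 = 0.6296; (270−110)/270 = 0.5926; (270−160)/270 = 0.4074; (270−210)/270 = 0.2222; (270−240)/270 = 0.1111.
Σ = 4.111111. Dividing by the full population N = 10 gives P₁ = 0.4111.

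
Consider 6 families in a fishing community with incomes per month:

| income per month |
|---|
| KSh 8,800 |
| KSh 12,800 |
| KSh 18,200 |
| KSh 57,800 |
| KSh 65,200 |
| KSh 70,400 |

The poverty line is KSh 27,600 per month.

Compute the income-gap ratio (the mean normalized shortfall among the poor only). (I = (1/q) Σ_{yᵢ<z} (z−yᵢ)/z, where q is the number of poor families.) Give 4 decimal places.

Incomes under z: KSh 8,800, KSh 12,800, KSh 18,200 (q = 3 of N = 6).
Relative gaps: 0.6812, 0.5362, 0.3406; sum = 1.557971.
The income-gap ratio divides by q (the poor only): 1.557971 / 3 = 0.5193.

0.5193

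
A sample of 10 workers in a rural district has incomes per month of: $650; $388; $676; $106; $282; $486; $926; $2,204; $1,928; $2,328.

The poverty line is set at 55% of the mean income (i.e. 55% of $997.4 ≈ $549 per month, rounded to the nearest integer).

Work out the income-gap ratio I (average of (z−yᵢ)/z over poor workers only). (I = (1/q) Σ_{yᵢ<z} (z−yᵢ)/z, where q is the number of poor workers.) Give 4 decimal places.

Below the line: $106, $282, $388, $486 (q = 4 of N = 10).
Relative gaps: 0.8069, 0.4863, 0.2933, 0.1148; sum = 1.701275.
I averages over the q = 4 poor units only: 1.701275 / 4 = 0.4253.

0.4253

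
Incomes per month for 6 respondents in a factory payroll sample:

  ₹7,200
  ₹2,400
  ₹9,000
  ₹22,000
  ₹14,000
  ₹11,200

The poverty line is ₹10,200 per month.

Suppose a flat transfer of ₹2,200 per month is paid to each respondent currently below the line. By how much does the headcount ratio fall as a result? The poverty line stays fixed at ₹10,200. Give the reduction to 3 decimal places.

Before: below the line — ₹2,400, ₹7,200, ₹9,000; headcount ratio = 0.50000.
After the ₹2,200 transfer: below the line — ₹4,600, ₹9,400; headcount ratio = 0.33333.
Reduction = 0.50000 − 0.33333 = 0.167.

0.167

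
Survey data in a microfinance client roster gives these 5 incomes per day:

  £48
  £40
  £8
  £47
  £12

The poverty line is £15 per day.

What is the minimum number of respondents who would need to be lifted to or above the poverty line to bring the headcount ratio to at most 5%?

2 of the 5 respondents are poor, so H = 2/5 = 0.400.
A headcount ratio of at most 5% allows at most ⌊0.05 × 5⌋ = 0 poor respondents.
So at least 2 − 0 = 2 must be lifted.

2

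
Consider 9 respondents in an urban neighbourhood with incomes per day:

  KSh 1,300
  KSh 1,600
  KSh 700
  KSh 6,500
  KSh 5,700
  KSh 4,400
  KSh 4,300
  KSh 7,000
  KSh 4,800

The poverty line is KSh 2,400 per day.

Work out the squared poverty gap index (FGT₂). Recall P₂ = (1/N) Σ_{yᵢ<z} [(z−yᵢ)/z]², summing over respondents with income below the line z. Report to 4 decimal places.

Incomes under z: KSh 700, KSh 1,300, KSh 1,600 (q = 3 of N = 9).
Relative gaps: (2400−700)/2400 = 0.7083; (2400−1300)/2400 = 0.4583; (2400−1600)/2400 = 0.3333.
Squared: 0.5017; 0.2101; 0.1111.
Sum = 0.822917; P₂ = 0.822917 / 9 = 0.0914.

0.0914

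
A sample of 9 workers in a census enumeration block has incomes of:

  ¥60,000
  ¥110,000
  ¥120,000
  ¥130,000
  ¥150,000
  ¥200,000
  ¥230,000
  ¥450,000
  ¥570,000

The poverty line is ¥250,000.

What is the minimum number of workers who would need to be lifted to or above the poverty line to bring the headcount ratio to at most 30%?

Currently q = 7 of N = 9 are below the line (H = 0.778).
A headcount ratio of at most 30% allows at most ⌊0.30 × 9⌋ = 2 poor workers.
So at least 7 − 2 = 5 must be lifted.

5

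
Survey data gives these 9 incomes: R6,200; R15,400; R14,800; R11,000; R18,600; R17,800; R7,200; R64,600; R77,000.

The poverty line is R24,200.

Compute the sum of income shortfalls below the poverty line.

Below the line: R6,200, R7,200, R11,000, R14,800, R15,400, R17,800, R18,600 (q = 7 of N = 9).
Individual gaps: 24200−6200 = 18000; 24200−7200 = 17000; 24200−11000 = 13200; 24200−14800 = 9400; 24200−15400 = 8800; 24200−17800 = 6400; 24200−18600 = 5600.
Aggregate gap = R78,400.

R78,400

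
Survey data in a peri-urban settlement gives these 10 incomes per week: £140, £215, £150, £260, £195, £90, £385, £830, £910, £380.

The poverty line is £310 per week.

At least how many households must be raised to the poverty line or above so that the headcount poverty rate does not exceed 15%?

6 of the 10 households are poor, so H = 6/10 = 0.600.
A headcount ratio of at most 15% allows at most ⌊0.15 × 10⌋ = 1 poor households.
So at least 6 − 1 = 5 must be lifted.

5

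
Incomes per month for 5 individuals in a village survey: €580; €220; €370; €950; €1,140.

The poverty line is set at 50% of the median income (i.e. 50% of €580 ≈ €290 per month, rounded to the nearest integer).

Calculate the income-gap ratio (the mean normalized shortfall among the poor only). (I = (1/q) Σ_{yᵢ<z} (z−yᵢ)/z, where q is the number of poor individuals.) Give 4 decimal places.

0.2414

Incomes under z: €220 (q = 1 of N = 5).
Shortfall ratios (z−y)/z: 0.2414; sum = 0.241379.
The income-gap ratio divides by q (the poor only): 0.241379 / 1 = 0.2414.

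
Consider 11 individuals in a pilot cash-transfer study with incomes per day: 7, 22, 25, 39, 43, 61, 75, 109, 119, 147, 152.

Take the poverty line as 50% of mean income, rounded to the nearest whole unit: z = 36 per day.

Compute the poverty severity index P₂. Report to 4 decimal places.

0.0812

Poor units: 7, 22, 25 (q = 3 of N = 11).
Normalized shortfalls: (36−7)/36 = 0.8056; (36−22)/36 = 0.3889; (36−25)/36 = 0.3056.
Squared: 0.6489; 0.1512; 0.0934.
Sum = 0.893519; P₂ = 0.893519 / 11 = 0.0812.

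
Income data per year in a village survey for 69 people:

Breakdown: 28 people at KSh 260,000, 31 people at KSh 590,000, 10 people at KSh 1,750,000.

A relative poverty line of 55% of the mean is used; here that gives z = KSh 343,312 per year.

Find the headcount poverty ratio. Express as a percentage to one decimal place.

40.6%

28 of the 69 people have income below KSh 343,312.
H = 28/69 = 40.6%.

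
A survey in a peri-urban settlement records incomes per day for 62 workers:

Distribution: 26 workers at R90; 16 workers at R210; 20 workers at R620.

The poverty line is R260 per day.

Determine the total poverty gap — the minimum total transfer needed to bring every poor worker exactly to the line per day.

R5,220

Below the line: 26×R90, 16×R210 (q = 42 of N = 62).
Individual gaps: 26×(260−90) = 4420; 16×(260−210) = 800.
Aggregate gap = R5,220.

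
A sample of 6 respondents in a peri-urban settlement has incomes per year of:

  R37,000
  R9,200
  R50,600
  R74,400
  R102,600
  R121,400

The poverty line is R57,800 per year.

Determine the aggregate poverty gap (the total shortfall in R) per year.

R76,600

Below the line: R9,200, R37,000, R50,600 (q = 3 of N = 6).
Individual gaps: 57800−9200 = 48600; 57800−37000 = 20800; 57800−50600 = 7200.
Aggregate gap = R76,600.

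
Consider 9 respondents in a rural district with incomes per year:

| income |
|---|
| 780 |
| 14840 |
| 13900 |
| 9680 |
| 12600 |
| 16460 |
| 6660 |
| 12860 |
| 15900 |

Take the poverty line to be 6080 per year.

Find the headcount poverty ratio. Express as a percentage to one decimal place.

11.1%

1 of the 9 respondents have income below 6080.
H = 1/9 = 11.1%.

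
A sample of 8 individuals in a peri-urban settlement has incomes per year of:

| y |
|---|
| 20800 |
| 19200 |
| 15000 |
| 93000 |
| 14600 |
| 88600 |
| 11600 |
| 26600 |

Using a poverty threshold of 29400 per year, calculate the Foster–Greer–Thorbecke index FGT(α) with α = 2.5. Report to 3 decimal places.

0.094

Poor units: 11600, 14600, 15000, 19200, 20800, 26600 (q = 6 of N = 8).
Shortfall ratios: (29400−11600)/29400 = 0.6054; (29400−14600)/29400 = 0.5034; (29400−15000)/29400 = 0.4898; (29400−19200)/29400 = 0.3469; (29400−20800)/29400 = 0.2925; (29400−26600)/29400 = 0.0952.
Raised to α = 2.5: 0.28522; 0.17980; 0.16790; 0.07090; 0.04628; 0.00280.
Sum = 0.752890; FGT(2.5) = 0.752890 / 8 = 0.094.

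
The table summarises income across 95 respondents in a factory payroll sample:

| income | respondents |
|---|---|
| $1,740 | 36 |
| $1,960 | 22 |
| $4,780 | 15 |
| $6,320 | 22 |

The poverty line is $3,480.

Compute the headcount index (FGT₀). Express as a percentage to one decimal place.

61.1%

58 of the 95 respondents have income below $3,480.
H = 58/95 = 61.1%.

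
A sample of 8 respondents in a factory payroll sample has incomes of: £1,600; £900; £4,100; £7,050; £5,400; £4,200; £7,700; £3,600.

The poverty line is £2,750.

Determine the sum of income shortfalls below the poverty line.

Poor units: £900, £1,600 (q = 2 of N = 8).
Individual gaps: 2750−900 = 1850; 2750−1600 = 1150.
Aggregate gap = £3,000.

£3,000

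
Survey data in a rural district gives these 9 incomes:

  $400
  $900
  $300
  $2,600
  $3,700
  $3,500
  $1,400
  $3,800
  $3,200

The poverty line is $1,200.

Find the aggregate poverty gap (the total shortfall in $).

$2,000

Below z: $300, $400, $900 (q = 3 of N = 9).
Individual gaps: 1200−300 = 900; 1200−400 = 800; 1200−900 = 300.
Aggregate gap = $2,000.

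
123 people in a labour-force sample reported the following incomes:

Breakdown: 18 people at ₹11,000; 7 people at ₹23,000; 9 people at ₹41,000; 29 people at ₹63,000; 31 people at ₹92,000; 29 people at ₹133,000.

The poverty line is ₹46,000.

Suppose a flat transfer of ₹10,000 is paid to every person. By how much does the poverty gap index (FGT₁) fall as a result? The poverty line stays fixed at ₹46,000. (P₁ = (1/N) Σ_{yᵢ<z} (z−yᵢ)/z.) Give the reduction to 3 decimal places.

Before: below the line — 18×₹11,000, 7×₹23,000, 9×₹41,000; poverty gap index (FGT₁) = 0.14776.
After the ₹10,000 transfer: below the line — 18×₹21,000, 7×₹33,000; poverty gap index (FGT₁) = 0.09562.
Reduction = 0.14776 − 0.09562 = 0.052.

0.052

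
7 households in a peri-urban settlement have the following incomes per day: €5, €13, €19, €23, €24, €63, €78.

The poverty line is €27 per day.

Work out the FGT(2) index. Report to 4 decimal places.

Poor units: €5, €13, €19, €23, €24 (q = 5 of N = 7).
Relative gaps: (27−5)/27 = 0.8148; (27−13)/27 = 0.5185; (27−19)/27 = 0.2963; (27−23)/27 = 0.1481; (27−24)/27 = 0.1111.
Squared: 0.6639; 0.2689; 0.0878; 0.0219; 0.0123.
Sum = 1.054870; P₂ = 1.054870 / 7 = 0.1507.

0.1507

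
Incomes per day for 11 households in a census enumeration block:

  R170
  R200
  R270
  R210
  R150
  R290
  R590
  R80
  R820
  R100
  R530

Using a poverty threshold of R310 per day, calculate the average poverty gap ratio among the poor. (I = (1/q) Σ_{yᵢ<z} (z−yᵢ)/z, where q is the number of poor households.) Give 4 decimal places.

Below z: R80, R100, R150, R170, R200, R210, R270, R290 (q = 8 of N = 11).
Relative gaps: 0.7419, 0.6774, 0.5161, 0.4516, 0.3548, 0.3226, 0.1290, 0.0645; sum = 3.258065.
I averages over the q = 8 poor units only: 3.258065 / 8 = 0.4073.

0.4073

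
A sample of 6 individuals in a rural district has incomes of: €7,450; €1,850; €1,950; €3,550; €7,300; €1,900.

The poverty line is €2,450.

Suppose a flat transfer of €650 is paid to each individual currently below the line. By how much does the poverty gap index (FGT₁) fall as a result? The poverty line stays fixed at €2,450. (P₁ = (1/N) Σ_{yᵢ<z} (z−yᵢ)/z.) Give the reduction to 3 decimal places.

0.112

Before: below the line — €1,850, €1,900, €1,950; poverty gap index (FGT₁) = 0.11224.
After the €650 transfer: below the line — none; poverty gap index (FGT₁) = 0.00000.
Reduction = 0.11224 − 0.00000 = 0.112.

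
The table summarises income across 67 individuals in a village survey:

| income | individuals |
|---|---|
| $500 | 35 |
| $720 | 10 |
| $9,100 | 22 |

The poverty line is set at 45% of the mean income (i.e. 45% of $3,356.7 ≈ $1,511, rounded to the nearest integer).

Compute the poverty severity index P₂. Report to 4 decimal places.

0.2748

Incomes under z: 35×$500, 10×$720 (q = 45 of N = 67).
Relative gaps: (1511−500)/1511 = 0.6691 (×35); (1511−720)/1511 = 0.5235 (×10).
Squared: 0.4477 (×35); 0.2740 (×10).
Sum = 18.409469; P₂ = 18.409469 / 67 = 0.2748.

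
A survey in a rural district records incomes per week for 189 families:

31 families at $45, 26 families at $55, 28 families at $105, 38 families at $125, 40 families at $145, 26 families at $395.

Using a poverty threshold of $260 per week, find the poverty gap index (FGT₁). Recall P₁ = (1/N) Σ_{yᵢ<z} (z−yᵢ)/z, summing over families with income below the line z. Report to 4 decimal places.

0.5304

Below z: 31×$45, 26×$55, 28×$105, 38×$125, 40×$145 (q = 163 of N = 189).
Gap ratios (z−y)/z: (260−45)/260 = 0.8269 (×31); (260−55)/260 = 0.7885 (×26); (260−105)/260 = 0.5962 (×28); (260−125)/260 = 0.5192 (×38); (260−145)/260 = 0.4423 (×40).
Σ = 100.250000. Dividing by the full population N = 189 gives P₁ = 0.5304.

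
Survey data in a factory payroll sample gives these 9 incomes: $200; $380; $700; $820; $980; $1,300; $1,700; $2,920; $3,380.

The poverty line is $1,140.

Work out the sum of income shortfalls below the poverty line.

Poor units: $200, $380, $700, $820, $980 (q = 5 of N = 9).
Individual gaps: 1140−200 = 940; 1140−380 = 760; 1140−700 = 440; 1140−820 = 320; 1140−980 = 160.
Aggregate gap = $2,620.

$2,620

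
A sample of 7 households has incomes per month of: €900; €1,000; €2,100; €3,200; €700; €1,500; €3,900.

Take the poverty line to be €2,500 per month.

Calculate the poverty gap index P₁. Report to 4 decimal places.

0.3600

Below z: €700, €900, €1,000, €1,500, €2,100 (q = 5 of N = 7).
Normalized shortfalls: (2500−700)/2500 = 0.7200; (2500−900)/2500 = 0.6400; (2500−1000)/2500 = 0.6000; (2500−1500)/2500 = 0.4000; (2500−2100)/2500 = 0.1600.
Sum of shortfalls = 2.520000; P₁ averages over all N: 2.520000 / 7 = 0.3600.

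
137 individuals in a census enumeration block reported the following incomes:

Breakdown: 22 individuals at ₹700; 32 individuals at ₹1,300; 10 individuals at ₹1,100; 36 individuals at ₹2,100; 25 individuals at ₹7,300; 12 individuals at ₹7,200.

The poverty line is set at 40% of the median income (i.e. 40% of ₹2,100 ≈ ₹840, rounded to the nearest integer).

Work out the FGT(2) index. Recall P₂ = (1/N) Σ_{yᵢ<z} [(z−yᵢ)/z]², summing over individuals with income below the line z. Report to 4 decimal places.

0.0045

Poor units: 22×₹700 (q = 22 of N = 137).
Relative gaps: (840−700)/840 = 0.1667 (×22).
Squared: 0.0278 (×22).
Sum = 0.611111; P₂ = 0.611111 / 137 = 0.0045.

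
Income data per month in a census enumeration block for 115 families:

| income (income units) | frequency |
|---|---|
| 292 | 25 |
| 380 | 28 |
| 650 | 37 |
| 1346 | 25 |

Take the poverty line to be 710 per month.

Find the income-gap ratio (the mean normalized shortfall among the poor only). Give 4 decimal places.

0.3429

Below the line: 25×292, 28×380, 37×650 (q = 90 of N = 115).
Relative gaps: 0.5887 (×25), 0.4648 (×28), 0.0845 (×37); sum = 30.859155.
The income-gap ratio divides by q (the poor only): 30.859155 / 90 = 0.3429.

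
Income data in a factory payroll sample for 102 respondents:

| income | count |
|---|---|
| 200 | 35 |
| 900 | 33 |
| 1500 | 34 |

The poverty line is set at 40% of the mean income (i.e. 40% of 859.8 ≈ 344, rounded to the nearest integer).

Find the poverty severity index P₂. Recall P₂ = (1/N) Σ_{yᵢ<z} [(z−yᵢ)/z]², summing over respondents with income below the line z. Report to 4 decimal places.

Below the line: 35×200 (q = 35 of N = 102).
Relative gaps: (344−200)/344 = 0.4186 (×35).
Squared: 0.1752 (×35).
Sum = 6.133045; P₂ = 6.133045 / 102 = 0.0601.

0.0601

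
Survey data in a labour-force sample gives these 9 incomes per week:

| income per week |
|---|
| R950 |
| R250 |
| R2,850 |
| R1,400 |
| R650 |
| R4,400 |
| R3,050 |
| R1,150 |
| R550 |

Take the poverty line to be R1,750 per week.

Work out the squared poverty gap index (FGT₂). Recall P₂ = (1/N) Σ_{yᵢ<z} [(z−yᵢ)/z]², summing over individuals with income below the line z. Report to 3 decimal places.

0.219

Below z: R250, R550, R650, R950, R1,150, R1,400 (q = 6 of N = 9).
Relative gaps: (1750−250)/1750 = 0.8571; (1750−550)/1750 = 0.6857; (1750−650)/1750 = 0.6286; (1750−950)/1750 = 0.4571; (1750−1150)/1750 = 0.3429; (1750−1400)/1750 = 0.2000.
Squared: 0.7347; 0.4702; 0.3951; 0.2090; 0.1176; 0.0400.
Sum = 1.966531; P₂ = 1.966531 / 9 = 0.219.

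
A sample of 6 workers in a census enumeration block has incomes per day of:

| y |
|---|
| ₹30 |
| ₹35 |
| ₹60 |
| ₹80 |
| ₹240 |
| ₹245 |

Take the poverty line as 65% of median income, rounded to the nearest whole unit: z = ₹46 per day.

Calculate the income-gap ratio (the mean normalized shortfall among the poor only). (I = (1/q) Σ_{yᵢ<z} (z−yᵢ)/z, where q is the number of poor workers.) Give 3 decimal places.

0.293

Poor units: ₹30, ₹35 (q = 2 of N = 6).
Relative gaps: 0.3478, 0.2391; sum = 0.586957.
The income-gap ratio divides by q (the poor only): 0.586957 / 2 = 0.293.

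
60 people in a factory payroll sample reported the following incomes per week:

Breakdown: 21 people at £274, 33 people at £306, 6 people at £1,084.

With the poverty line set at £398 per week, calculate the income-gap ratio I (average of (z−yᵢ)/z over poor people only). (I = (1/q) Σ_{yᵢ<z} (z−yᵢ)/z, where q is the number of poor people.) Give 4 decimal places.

Incomes under z: 21×£274, 33×£306 (q = 54 of N = 60).
Shortfall ratios (z−y)/z: 0.3116 (×21), 0.2312 (×33); sum = 14.170854.
I averages over the q = 54 poor units only: 14.170854 / 54 = 0.2624.

0.2624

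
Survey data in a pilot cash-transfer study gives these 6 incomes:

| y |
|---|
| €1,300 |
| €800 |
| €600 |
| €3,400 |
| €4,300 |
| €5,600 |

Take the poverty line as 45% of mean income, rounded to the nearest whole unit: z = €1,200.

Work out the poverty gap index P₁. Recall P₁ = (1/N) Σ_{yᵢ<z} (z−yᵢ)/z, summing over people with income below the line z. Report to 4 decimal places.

0.1389

Below z: €600, €800 (q = 2 of N = 6).
Normalized shortfalls: (1200−600)/1200 = 0.5000; (1200−800)/1200 = 0.3333.
Sum of shortfalls = 0.833333; P₁ averages over all N: 0.833333 / 6 = 0.1389.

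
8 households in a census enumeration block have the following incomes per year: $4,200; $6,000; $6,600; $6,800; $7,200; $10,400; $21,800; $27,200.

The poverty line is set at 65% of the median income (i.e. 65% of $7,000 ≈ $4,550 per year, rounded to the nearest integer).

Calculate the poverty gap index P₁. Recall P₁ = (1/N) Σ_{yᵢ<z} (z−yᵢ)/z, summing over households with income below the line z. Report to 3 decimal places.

0.010

Below the line: $4,200 (q = 1 of N = 8).
Normalized shortfalls: (4550−4200)/4550 = 0.0769.
Sum of shortfalls = 0.076923; P₁ averages over all N: 0.076923 / 8 = 0.010.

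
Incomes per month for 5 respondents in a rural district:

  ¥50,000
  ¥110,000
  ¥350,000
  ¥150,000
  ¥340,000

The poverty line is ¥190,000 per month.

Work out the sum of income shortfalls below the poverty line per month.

Below z: ¥50,000, ¥110,000, ¥150,000 (q = 3 of N = 5).
Individual gaps: 190000−50000 = 140000; 190000−110000 = 80000; 190000−150000 = 40000.
Aggregate gap = ¥260,000.

¥260,000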